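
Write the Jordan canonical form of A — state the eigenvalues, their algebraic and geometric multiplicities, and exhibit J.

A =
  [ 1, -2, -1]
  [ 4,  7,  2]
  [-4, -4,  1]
J_2(3) ⊕ J_1(3)

The characteristic polynomial is
  det(x·I − A) = x^3 - 9*x^2 + 27*x - 27 = (x - 3)^3

Eigenvalues and multiplicities (the geometric multiplicity of λ is n − rank(A − λI), which equals the number of Jordan blocks for λ):
  λ = 3: algebraic multiplicity = 3, geometric multiplicity = 2

Determining the block sizes for each eigenvalue:
  λ = 3: 2 blocks summing to 3 forces exactly one block of size 2 and the rest size 1 → block sizes [2, 1]

Assembling the blocks gives a Jordan form
J =
  [3, 1, 0]
  [0, 3, 0]
  [0, 0, 3]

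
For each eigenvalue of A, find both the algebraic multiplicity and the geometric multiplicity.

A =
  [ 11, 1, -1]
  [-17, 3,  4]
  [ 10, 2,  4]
λ = 6: alg = 3, geom = 1

Step 1 — factor the characteristic polynomial to read off the algebraic multiplicities:
  χ_A(x) = (x - 6)^3

Step 2 — compute geometric multiplicities via the rank-nullity identity g(λ) = n − rank(A − λI):
  rank(A − (6)·I) = 2, so dim ker(A − (6)·I) = n − 2 = 1

Summary:
  λ = 6: algebraic multiplicity = 3, geometric multiplicity = 1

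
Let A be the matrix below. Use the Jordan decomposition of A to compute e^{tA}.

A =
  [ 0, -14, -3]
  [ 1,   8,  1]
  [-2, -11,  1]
e^{tA} =
  [t^2*exp(3*t)/2 - 3*t*exp(3*t) + exp(3*t), 5*t^2*exp(3*t)/2 - 14*t*exp(3*t), t^2*exp(3*t)/2 - 3*t*exp(3*t)]
  [t*exp(3*t), 5*t*exp(3*t) + exp(3*t), t*exp(3*t)]
  [-t^2*exp(3*t)/2 - 2*t*exp(3*t), -5*t^2*exp(3*t)/2 - 11*t*exp(3*t), -t^2*exp(3*t)/2 - 2*t*exp(3*t) + exp(3*t)]

Strategy: write A = P · J · P⁻¹ where J is a Jordan canonical form, so e^{tA} = P · e^{tJ} · P⁻¹, and e^{tJ} can be computed block-by-block.

A has Jordan form
J =
  [3, 1, 0]
  [0, 3, 1]
  [0, 0, 3]
(up to reordering of blocks).

Per-block formulas:
  For a 3×3 Jordan block J_3(3): exp(t · J_3(3)) = e^(3t)·(I + t·N + (t^2/2)·N^2), where N is the 3×3 nilpotent shift.

After assembling e^{tJ} and conjugating by P, we get:

e^{tA} =
  [t^2*exp(3*t)/2 - 3*t*exp(3*t) + exp(3*t), 5*t^2*exp(3*t)/2 - 14*t*exp(3*t), t^2*exp(3*t)/2 - 3*t*exp(3*t)]
  [t*exp(3*t), 5*t*exp(3*t) + exp(3*t), t*exp(3*t)]
  [-t^2*exp(3*t)/2 - 2*t*exp(3*t), -5*t^2*exp(3*t)/2 - 11*t*exp(3*t), -t^2*exp(3*t)/2 - 2*t*exp(3*t) + exp(3*t)]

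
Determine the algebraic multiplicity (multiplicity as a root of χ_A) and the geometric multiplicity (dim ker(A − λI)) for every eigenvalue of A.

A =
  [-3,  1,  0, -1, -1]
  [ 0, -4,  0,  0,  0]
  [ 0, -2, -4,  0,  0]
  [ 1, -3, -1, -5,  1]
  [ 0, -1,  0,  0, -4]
λ = -4: alg = 5, geom = 2

Step 1 — factor the characteristic polynomial to read off the algebraic multiplicities:
  χ_A(x) = (x + 4)^5

Step 2 — compute geometric multiplicities via the rank-nullity identity g(λ) = n − rank(A − λI):
  rank(A − (-4)·I) = 3, so dim ker(A − (-4)·I) = n − 3 = 2

Summary:
  λ = -4: algebraic multiplicity = 5, geometric multiplicity = 2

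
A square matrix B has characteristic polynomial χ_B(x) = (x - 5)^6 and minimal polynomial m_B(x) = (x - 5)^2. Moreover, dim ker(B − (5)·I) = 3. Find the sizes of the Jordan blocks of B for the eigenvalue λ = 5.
Block sizes for λ = 5: [2, 2, 2]

Step 1 — from the characteristic polynomial, algebraic multiplicity of λ = 5 is 6. From dim ker(B − (5)·I) = 3, there are exactly 3 Jordan blocks for λ = 5.
Step 2 — from the minimal polynomial, the factor (x − 5)^2 tells us the largest block for λ = 5 has size 2.
Step 3 — with total size 6, 3 blocks, and largest block 2, the block sizes (in nonincreasing order) are [2, 2, 2].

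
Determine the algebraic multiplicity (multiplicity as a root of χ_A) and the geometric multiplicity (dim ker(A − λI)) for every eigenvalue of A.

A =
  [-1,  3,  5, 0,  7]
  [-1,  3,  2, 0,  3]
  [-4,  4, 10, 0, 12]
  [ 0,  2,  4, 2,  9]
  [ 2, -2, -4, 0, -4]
λ = 2: alg = 5, geom = 2

Step 1 — factor the characteristic polynomial to read off the algebraic multiplicities:
  χ_A(x) = (x - 2)^5

Step 2 — compute geometric multiplicities via the rank-nullity identity g(λ) = n − rank(A − λI):
  rank(A − (2)·I) = 3, so dim ker(A − (2)·I) = n − 3 = 2

Summary:
  λ = 2: algebraic multiplicity = 5, geometric multiplicity = 2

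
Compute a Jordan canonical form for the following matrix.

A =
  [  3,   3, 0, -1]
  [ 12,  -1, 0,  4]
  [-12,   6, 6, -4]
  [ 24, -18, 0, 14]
J_2(5) ⊕ J_1(6) ⊕ J_1(6)

The characteristic polynomial is
  det(x·I − A) = x^4 - 22*x^3 + 181*x^2 - 660*x + 900 = (x - 6)^2*(x - 5)^2

Eigenvalues and multiplicities (the geometric multiplicity of λ is n − rank(A − λI), which equals the number of Jordan blocks for λ):
  λ = 5: algebraic multiplicity = 2, geometric multiplicity = 1
  λ = 6: algebraic multiplicity = 2, geometric multiplicity = 2

Determining the block sizes for each eigenvalue:
  λ = 5: one block (gm = 1), so the single block has size am = 2 → block sizes [2]
  λ = 6: gm = am = 2, so every block has size 1 → block sizes [1, 1]

Assembling the blocks gives a Jordan form
J =
  [5, 1, 0, 0]
  [0, 5, 0, 0]
  [0, 0, 6, 0]
  [0, 0, 0, 6]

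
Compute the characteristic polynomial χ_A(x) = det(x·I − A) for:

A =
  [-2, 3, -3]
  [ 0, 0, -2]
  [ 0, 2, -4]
x^3 + 6*x^2 + 12*x + 8

Expanding det(x·I − A) (e.g. by cofactor expansion or by noting that A is similar to its Jordan form J, which has the same characteristic polynomial as A) gives
  χ_A(x) = x^3 + 6*x^2 + 12*x + 8
which factors as (x + 2)^3. The eigenvalues (with algebraic multiplicities) are λ = -2 with multiplicity 3.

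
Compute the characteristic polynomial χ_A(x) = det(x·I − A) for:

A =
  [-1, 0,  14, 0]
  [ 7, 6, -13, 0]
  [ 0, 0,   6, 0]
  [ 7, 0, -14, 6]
x^4 - 17*x^3 + 90*x^2 - 108*x - 216

Expanding det(x·I − A) (e.g. by cofactor expansion or by noting that A is similar to its Jordan form J, which has the same characteristic polynomial as A) gives
  χ_A(x) = x^4 - 17*x^3 + 90*x^2 - 108*x - 216
which factors as (x - 6)^3*(x + 1). The eigenvalues (with algebraic multiplicities) are λ = -1 with multiplicity 1, λ = 6 with multiplicity 3.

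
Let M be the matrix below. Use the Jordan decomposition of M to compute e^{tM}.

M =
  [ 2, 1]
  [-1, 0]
e^{tM} =
  [t*exp(t) + exp(t), t*exp(t)]
  [-t*exp(t), -t*exp(t) + exp(t)]

Strategy: write M = P · J · P⁻¹ where J is a Jordan canonical form, so e^{tM} = P · e^{tJ} · P⁻¹, and e^{tJ} can be computed block-by-block.

M has Jordan form
J =
  [1, 1]
  [0, 1]
(up to reordering of blocks).

Per-block formulas:
  For a 2×2 Jordan block J_2(1): exp(t · J_2(1)) = e^(1t)·(I + t·N), where N is the 2×2 nilpotent shift.

After assembling e^{tJ} and conjugating by P, we get:

e^{tM} =
  [t*exp(t) + exp(t), t*exp(t)]
  [-t*exp(t), -t*exp(t) + exp(t)]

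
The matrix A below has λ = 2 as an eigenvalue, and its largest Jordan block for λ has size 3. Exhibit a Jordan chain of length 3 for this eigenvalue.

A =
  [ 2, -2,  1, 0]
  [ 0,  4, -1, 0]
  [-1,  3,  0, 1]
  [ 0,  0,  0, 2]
A Jordan chain for λ = 2 of length 3:
v_1 = (-1, 1, 2, 0)ᵀ
v_2 = (0, 0, -1, 0)ᵀ
v_3 = (1, 0, 0, 0)ᵀ

Let N = A − (2)·I. We want v_3 with N^3 v_3 = 0 but N^2 v_3 ≠ 0; then v_{j-1} := N · v_j for j = 3, …, 2.

Pick v_3 = (1, 0, 0, 0)ᵀ.
Then v_2 = N · v_3 = (0, 0, -1, 0)ᵀ.
Then v_1 = N · v_2 = (-1, 1, 2, 0)ᵀ.

Sanity check: (A − (2)·I) v_1 = (0, 0, 0, 0)ᵀ = 0. ✓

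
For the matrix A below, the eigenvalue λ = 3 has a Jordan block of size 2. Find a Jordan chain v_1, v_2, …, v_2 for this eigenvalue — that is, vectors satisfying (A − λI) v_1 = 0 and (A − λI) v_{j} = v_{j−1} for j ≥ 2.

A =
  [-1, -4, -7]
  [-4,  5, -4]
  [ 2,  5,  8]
A Jordan chain for λ = 3 of length 2:
v_1 = (-20, -8, 16)ᵀ
v_2 = (3, 2, 0)ᵀ

Let N = A − (3)·I. We want v_2 with N^2 v_2 = 0 but N^1 v_2 ≠ 0; then v_{j-1} := N · v_j for j = 2, …, 2.

Pick v_2 = (3, 2, 0)ᵀ.
Then v_1 = N · v_2 = (-20, -8, 16)ᵀ.

Sanity check: (A − (3)·I) v_1 = (0, 0, 0)ᵀ = 0. ✓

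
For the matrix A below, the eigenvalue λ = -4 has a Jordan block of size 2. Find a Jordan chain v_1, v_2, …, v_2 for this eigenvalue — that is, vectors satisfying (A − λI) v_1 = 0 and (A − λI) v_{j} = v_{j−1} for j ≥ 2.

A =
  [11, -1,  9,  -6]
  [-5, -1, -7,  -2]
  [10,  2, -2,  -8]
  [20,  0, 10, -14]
A Jordan chain for λ = -4 of length 2:
v_1 = (-1, 3, 2, 0)ᵀ
v_2 = (0, 1, 0, 0)ᵀ

Let N = A − (-4)·I. We want v_2 with N^2 v_2 = 0 but N^1 v_2 ≠ 0; then v_{j-1} := N · v_j for j = 2, …, 2.

Pick v_2 = (0, 1, 0, 0)ᵀ.
Then v_1 = N · v_2 = (-1, 3, 2, 0)ᵀ.

Sanity check: (A − (-4)·I) v_1 = (0, 0, 0, 0)ᵀ = 0. ✓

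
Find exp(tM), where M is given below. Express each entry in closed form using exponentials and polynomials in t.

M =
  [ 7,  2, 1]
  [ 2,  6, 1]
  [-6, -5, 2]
e^{tM} =
  [t^2*exp(5*t) + 2*t*exp(5*t) + exp(5*t), t^2*exp(5*t)/2 + 2*t*exp(5*t), t^2*exp(5*t)/2 + t*exp(5*t)]
  [2*t*exp(5*t), t*exp(5*t) + exp(5*t), t*exp(5*t)]
  [-2*t^2*exp(5*t) - 6*t*exp(5*t), -t^2*exp(5*t) - 5*t*exp(5*t), -t^2*exp(5*t) - 3*t*exp(5*t) + exp(5*t)]

Strategy: write M = P · J · P⁻¹ where J is a Jordan canonical form, so e^{tM} = P · e^{tJ} · P⁻¹, and e^{tJ} can be computed block-by-block.

M has Jordan form
J =
  [5, 1, 0]
  [0, 5, 1]
  [0, 0, 5]
(up to reordering of blocks).

Per-block formulas:
  For a 3×3 Jordan block J_3(5): exp(t · J_3(5)) = e^(5t)·(I + t·N + (t^2/2)·N^2), where N is the 3×3 nilpotent shift.

After assembling e^{tJ} and conjugating by P, we get:

e^{tM} =
  [t^2*exp(5*t) + 2*t*exp(5*t) + exp(5*t), t^2*exp(5*t)/2 + 2*t*exp(5*t), t^2*exp(5*t)/2 + t*exp(5*t)]
  [2*t*exp(5*t), t*exp(5*t) + exp(5*t), t*exp(5*t)]
  [-2*t^2*exp(5*t) - 6*t*exp(5*t), -t^2*exp(5*t) - 5*t*exp(5*t), -t^2*exp(5*t) - 3*t*exp(5*t) + exp(5*t)]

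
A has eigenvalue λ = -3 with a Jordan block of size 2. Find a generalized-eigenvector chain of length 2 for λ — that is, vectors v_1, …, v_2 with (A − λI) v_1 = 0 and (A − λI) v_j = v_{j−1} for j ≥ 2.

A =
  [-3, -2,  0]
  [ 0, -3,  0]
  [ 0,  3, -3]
A Jordan chain for λ = -3 of length 2:
v_1 = (-2, 0, 3)ᵀ
v_2 = (0, 1, 0)ᵀ

Let N = A − (-3)·I. We want v_2 with N^2 v_2 = 0 but N^1 v_2 ≠ 0; then v_{j-1} := N · v_j for j = 2, …, 2.

Pick v_2 = (0, 1, 0)ᵀ.
Then v_1 = N · v_2 = (-2, 0, 3)ᵀ.

Sanity check: (A − (-3)·I) v_1 = (0, 0, 0)ᵀ = 0. ✓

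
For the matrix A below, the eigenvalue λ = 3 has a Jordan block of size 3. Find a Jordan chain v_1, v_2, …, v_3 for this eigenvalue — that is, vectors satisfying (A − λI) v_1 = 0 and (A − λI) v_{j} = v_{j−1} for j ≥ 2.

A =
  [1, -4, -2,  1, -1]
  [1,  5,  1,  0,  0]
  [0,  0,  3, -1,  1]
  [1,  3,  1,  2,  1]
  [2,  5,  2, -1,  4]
A Jordan chain for λ = 3 of length 3:
v_1 = (-1, 0, 1, 2, 2)ᵀ
v_2 = (-2, 1, 0, 1, 2)ᵀ
v_3 = (1, 0, 0, 0, 0)ᵀ

Let N = A − (3)·I. We want v_3 with N^3 v_3 = 0 but N^2 v_3 ≠ 0; then v_{j-1} := N · v_j for j = 3, …, 2.

Pick v_3 = (1, 0, 0, 0, 0)ᵀ.
Then v_2 = N · v_3 = (-2, 1, 0, 1, 2)ᵀ.
Then v_1 = N · v_2 = (-1, 0, 1, 2, 2)ᵀ.

Sanity check: (A − (3)·I) v_1 = (0, 0, 0, 0, 0)ᵀ = 0. ✓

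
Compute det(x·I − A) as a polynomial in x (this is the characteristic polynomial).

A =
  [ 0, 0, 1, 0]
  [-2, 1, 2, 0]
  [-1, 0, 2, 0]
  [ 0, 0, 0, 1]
x^4 - 4*x^3 + 6*x^2 - 4*x + 1

Expanding det(x·I − A) (e.g. by cofactor expansion or by noting that A is similar to its Jordan form J, which has the same characteristic polynomial as A) gives
  χ_A(x) = x^4 - 4*x^3 + 6*x^2 - 4*x + 1
which factors as (x - 1)^4. The eigenvalues (with algebraic multiplicities) are λ = 1 with multiplicity 4.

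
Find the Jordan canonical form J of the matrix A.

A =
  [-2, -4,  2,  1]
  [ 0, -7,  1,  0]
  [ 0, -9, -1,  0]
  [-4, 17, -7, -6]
J_3(-4) ⊕ J_1(-4)

The characteristic polynomial is
  det(x·I − A) = x^4 + 16*x^3 + 96*x^2 + 256*x + 256 = (x + 4)^4

Eigenvalues and multiplicities (the geometric multiplicity of λ is n − rank(A − λI), which equals the number of Jordan blocks for λ):
  λ = -4: algebraic multiplicity = 4, geometric multiplicity = 2

Determining the block sizes for each eigenvalue:
  λ = -4: with am = 4 and gm = 2, the partition is not yet determined (e.g. several partitions of 4 into 2 parts exist). Let N = A − (-4)·I. Computing rank(N^1) = 2, rank(N^2) = 1, rank(N^3) = 0; the number of blocks of size ≥ j is rank(N^{j−1}) − rank(N^j), giving [2, 1, 1]. So we have 1 block(s) of size 3, 1 block(s) of size 1 → block sizes [3, 1]

Assembling the blocks gives a Jordan form
J =
  [-4,  1,  0,  0]
  [ 0, -4,  1,  0]
  [ 0,  0, -4,  0]
  [ 0,  0,  0, -4]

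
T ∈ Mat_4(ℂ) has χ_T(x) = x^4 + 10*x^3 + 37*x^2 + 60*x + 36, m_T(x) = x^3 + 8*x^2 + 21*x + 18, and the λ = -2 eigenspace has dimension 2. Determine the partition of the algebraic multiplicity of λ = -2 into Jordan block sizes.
Block sizes for λ = -2: [1, 1]

Step 1 — from the characteristic polynomial, algebraic multiplicity of λ = -2 is 2. From dim ker(T − (-2)·I) = 2, there are exactly 2 Jordan blocks for λ = -2.
Step 2 — from the minimal polynomial, the factor (x + 2) tells us the largest block for λ = -2 has size 1.
Step 3 — with total size 2, 2 blocks, and largest block 1, the block sizes (in nonincreasing order) are [1, 1].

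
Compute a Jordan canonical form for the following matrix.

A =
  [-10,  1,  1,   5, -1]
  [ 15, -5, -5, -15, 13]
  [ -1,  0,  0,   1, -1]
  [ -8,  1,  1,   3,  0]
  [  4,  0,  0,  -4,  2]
J_2(-5) ⊕ J_3(0)

The characteristic polynomial is
  det(x·I − A) = x^5 + 10*x^4 + 25*x^3 = x^3*(x + 5)^2

Eigenvalues and multiplicities (the geometric multiplicity of λ is n − rank(A − λI), which equals the number of Jordan blocks for λ):
  λ = -5: algebraic multiplicity = 2, geometric multiplicity = 1
  λ = 0: algebraic multiplicity = 3, geometric multiplicity = 1

Determining the block sizes for each eigenvalue:
  λ = -5: one block (gm = 1), so the single block has size am = 2 → block sizes [2]
  λ = 0: one block (gm = 1), so the single block has size am = 3 → block sizes [3]

Assembling the blocks gives a Jordan form
J =
  [-5,  1, 0, 0, 0]
  [ 0, -5, 0, 0, 0]
  [ 0,  0, 0, 1, 0]
  [ 0,  0, 0, 0, 1]
  [ 0,  0, 0, 0, 0]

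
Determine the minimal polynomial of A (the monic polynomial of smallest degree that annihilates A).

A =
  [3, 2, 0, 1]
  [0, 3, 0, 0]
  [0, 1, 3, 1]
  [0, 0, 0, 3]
x^2 - 6*x + 9

The characteristic polynomial is χ_A(x) = (x - 3)^4, so the eigenvalues are known. The minimal polynomial is
  m_A(x) = Π_λ (x − λ)^{k_λ}
where k_λ is the size of the *largest* Jordan block for λ (equivalently, the smallest k with (A − λI)^k v = 0 for every generalised eigenvector v of λ).

  λ = 3: largest Jordan block has size 2, contributing (x − 3)^2

So m_A(x) = (x - 3)^2 = x^2 - 6*x + 9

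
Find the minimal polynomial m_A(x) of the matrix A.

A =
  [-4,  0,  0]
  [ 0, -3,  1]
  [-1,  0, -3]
x^3 + 10*x^2 + 33*x + 36

The characteristic polynomial is χ_A(x) = (x + 3)^2*(x + 4), so the eigenvalues are known. The minimal polynomial is
  m_A(x) = Π_λ (x − λ)^{k_λ}
where k_λ is the size of the *largest* Jordan block for λ (equivalently, the smallest k with (A − λI)^k v = 0 for every generalised eigenvector v of λ).

  λ = -4: largest Jordan block has size 1, contributing (x + 4)
  λ = -3: largest Jordan block has size 2, contributing (x + 3)^2

So m_A(x) = (x + 3)^2*(x + 4) = x^3 + 10*x^2 + 33*x + 36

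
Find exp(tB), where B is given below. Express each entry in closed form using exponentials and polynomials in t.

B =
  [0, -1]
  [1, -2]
e^{tB} =
  [t*exp(-t) + exp(-t), -t*exp(-t)]
  [t*exp(-t), -t*exp(-t) + exp(-t)]

Strategy: write B = P · J · P⁻¹ where J is a Jordan canonical form, so e^{tB} = P · e^{tJ} · P⁻¹, and e^{tJ} can be computed block-by-block.

B has Jordan form
J =
  [-1,  1]
  [ 0, -1]
(up to reordering of blocks).

Per-block formulas:
  For a 2×2 Jordan block J_2(-1): exp(t · J_2(-1)) = e^(-1t)·(I + t·N), where N is the 2×2 nilpotent shift.

After assembling e^{tJ} and conjugating by P, we get:

e^{tB} =
  [t*exp(-t) + exp(-t), -t*exp(-t)]
  [t*exp(-t), -t*exp(-t) + exp(-t)]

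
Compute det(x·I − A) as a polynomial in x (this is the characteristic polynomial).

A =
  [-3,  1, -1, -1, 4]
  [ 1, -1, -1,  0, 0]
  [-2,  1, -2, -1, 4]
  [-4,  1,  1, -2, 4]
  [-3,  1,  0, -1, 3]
x^5 + 5*x^4 + 10*x^3 + 10*x^2 + 5*x + 1

Expanding det(x·I − A) (e.g. by cofactor expansion or by noting that A is similar to its Jordan form J, which has the same characteristic polynomial as A) gives
  χ_A(x) = x^5 + 5*x^4 + 10*x^3 + 10*x^2 + 5*x + 1
which factors as (x + 1)^5. The eigenvalues (with algebraic multiplicities) are λ = -1 with multiplicity 5.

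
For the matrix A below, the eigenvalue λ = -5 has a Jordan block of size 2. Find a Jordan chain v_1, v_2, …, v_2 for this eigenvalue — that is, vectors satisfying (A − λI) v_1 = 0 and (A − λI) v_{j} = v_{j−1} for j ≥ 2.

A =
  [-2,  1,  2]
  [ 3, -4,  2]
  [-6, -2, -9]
A Jordan chain for λ = -5 of length 2:
v_1 = (3, 3, -6)ᵀ
v_2 = (1, 0, 0)ᵀ

Let N = A − (-5)·I. We want v_2 with N^2 v_2 = 0 but N^1 v_2 ≠ 0; then v_{j-1} := N · v_j for j = 2, …, 2.

Pick v_2 = (1, 0, 0)ᵀ.
Then v_1 = N · v_2 = (3, 3, -6)ᵀ.

Sanity check: (A − (-5)·I) v_1 = (0, 0, 0)ᵀ = 0. ✓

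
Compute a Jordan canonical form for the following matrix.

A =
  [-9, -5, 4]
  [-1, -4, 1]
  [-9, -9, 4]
J_1(-5) ⊕ J_2(-2)

The characteristic polynomial is
  det(x·I − A) = x^3 + 9*x^2 + 24*x + 20 = (x + 2)^2*(x + 5)

Eigenvalues and multiplicities (the geometric multiplicity of λ is n − rank(A − λI), which equals the number of Jordan blocks for λ):
  λ = -5: algebraic multiplicity = 1, geometric multiplicity = 1
  λ = -2: algebraic multiplicity = 2, geometric multiplicity = 1

Determining the block sizes for each eigenvalue:
  λ = -5: one block (gm = 1), so the single block has size am = 1 → block sizes [1]
  λ = -2: one block (gm = 1), so the single block has size am = 2 → block sizes [2]

Assembling the blocks gives a Jordan form
J =
  [-5,  0,  0]
  [ 0, -2,  1]
  [ 0,  0, -2]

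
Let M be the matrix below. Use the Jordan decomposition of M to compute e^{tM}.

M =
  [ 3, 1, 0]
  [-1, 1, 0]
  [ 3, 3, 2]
e^{tM} =
  [t*exp(2*t) + exp(2*t), t*exp(2*t), 0]
  [-t*exp(2*t), -t*exp(2*t) + exp(2*t), 0]
  [3*t*exp(2*t), 3*t*exp(2*t), exp(2*t)]

Strategy: write M = P · J · P⁻¹ where J is a Jordan canonical form, so e^{tM} = P · e^{tJ} · P⁻¹, and e^{tJ} can be computed block-by-block.

M has Jordan form
J =
  [2, 1, 0]
  [0, 2, 0]
  [0, 0, 2]
(up to reordering of blocks).

Per-block formulas:
  For a 2×2 Jordan block J_2(2): exp(t · J_2(2)) = e^(2t)·(I + t·N), where N is the 2×2 nilpotent shift.
  For a 1×1 block at λ = 2: exp(t · [2]) = [e^(2t)].

After assembling e^{tJ} and conjugating by P, we get:

e^{tM} =
  [t*exp(2*t) + exp(2*t), t*exp(2*t), 0]
  [-t*exp(2*t), -t*exp(2*t) + exp(2*t), 0]
  [3*t*exp(2*t), 3*t*exp(2*t), exp(2*t)]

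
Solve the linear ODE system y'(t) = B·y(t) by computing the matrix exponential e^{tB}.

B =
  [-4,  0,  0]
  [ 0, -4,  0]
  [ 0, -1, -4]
e^{tB} =
  [exp(-4*t), 0, 0]
  [0, exp(-4*t), 0]
  [0, -t*exp(-4*t), exp(-4*t)]

Strategy: write B = P · J · P⁻¹ where J is a Jordan canonical form, so e^{tB} = P · e^{tJ} · P⁻¹, and e^{tJ} can be computed block-by-block.

B has Jordan form
J =
  [-4,  1,  0]
  [ 0, -4,  0]
  [ 0,  0, -4]
(up to reordering of blocks).

Per-block formulas:
  For a 1×1 block at λ = -4: exp(t · [-4]) = [e^(-4t)].
  For a 2×2 Jordan block J_2(-4): exp(t · J_2(-4)) = e^(-4t)·(I + t·N), where N is the 2×2 nilpotent shift.

After assembling e^{tJ} and conjugating by P, we get:

e^{tB} =
  [exp(-4*t), 0, 0]
  [0, exp(-4*t), 0]
  [0, -t*exp(-4*t), exp(-4*t)]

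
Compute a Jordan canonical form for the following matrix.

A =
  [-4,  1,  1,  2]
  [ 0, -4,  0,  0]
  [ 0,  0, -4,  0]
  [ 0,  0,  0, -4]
J_2(-4) ⊕ J_1(-4) ⊕ J_1(-4)

The characteristic polynomial is
  det(x·I − A) = x^4 + 16*x^3 + 96*x^2 + 256*x + 256 = (x + 4)^4

Eigenvalues and multiplicities (the geometric multiplicity of λ is n − rank(A − λI), which equals the number of Jordan blocks for λ):
  λ = -4: algebraic multiplicity = 4, geometric multiplicity = 3

Determining the block sizes for each eigenvalue:
  λ = -4: 3 blocks summing to 4 forces exactly one block of size 2 and the rest size 1 → block sizes [2, 1, 1]

Assembling the blocks gives a Jordan form
J =
  [-4,  1,  0,  0]
  [ 0, -4,  0,  0]
  [ 0,  0, -4,  0]
  [ 0,  0,  0, -4]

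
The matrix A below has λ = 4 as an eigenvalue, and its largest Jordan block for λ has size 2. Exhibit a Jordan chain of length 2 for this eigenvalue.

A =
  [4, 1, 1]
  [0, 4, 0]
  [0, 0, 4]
A Jordan chain for λ = 4 of length 2:
v_1 = (1, 0, 0)ᵀ
v_2 = (0, 1, 0)ᵀ

Let N = A − (4)·I. We want v_2 with N^2 v_2 = 0 but N^1 v_2 ≠ 0; then v_{j-1} := N · v_j for j = 2, …, 2.

Pick v_2 = (0, 1, 0)ᵀ.
Then v_1 = N · v_2 = (1, 0, 0)ᵀ.

Sanity check: (A − (4)·I) v_1 = (0, 0, 0)ᵀ = 0. ✓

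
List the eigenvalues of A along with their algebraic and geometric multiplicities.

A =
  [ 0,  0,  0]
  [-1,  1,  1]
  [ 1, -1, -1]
λ = 0: alg = 3, geom = 2

Step 1 — factor the characteristic polynomial to read off the algebraic multiplicities:
  χ_A(x) = x^3

Step 2 — compute geometric multiplicities via the rank-nullity identity g(λ) = n − rank(A − λI):
  rank(A − (0)·I) = 1, so dim ker(A − (0)·I) = n − 1 = 2

Summary:
  λ = 0: algebraic multiplicity = 3, geometric multiplicity = 2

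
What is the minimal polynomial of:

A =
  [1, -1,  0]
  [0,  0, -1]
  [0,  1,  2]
x^3 - 3*x^2 + 3*x - 1

The characteristic polynomial is χ_A(x) = (x - 1)^3, so the eigenvalues are known. The minimal polynomial is
  m_A(x) = Π_λ (x − λ)^{k_λ}
where k_λ is the size of the *largest* Jordan block for λ (equivalently, the smallest k with (A − λI)^k v = 0 for every generalised eigenvector v of λ).

  λ = 1: largest Jordan block has size 3, contributing (x − 1)^3

So m_A(x) = (x - 1)^3 = x^3 - 3*x^2 + 3*x - 1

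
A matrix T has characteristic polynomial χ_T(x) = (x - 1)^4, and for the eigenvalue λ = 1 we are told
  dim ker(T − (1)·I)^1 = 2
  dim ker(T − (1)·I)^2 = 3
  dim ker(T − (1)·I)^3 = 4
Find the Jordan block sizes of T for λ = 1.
Block sizes for λ = 1: [3, 1]

From the dimensions of kernels of powers, the number of Jordan blocks of size at least j is d_j − d_{j−1} where d_j = dim ker(N^j) (with d_0 = 0). Computing the differences gives [2, 1, 1].
The number of blocks of size exactly k is (#blocks of size ≥ k) − (#blocks of size ≥ k + 1), so the partition is: 1 block(s) of size 1, 1 block(s) of size 3.
In nonincreasing order the block sizes are [3, 1].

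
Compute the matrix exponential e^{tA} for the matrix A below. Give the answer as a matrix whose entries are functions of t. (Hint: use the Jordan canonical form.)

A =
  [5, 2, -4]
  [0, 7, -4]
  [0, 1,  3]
e^{tA} =
  [exp(5*t), 2*t*exp(5*t), -4*t*exp(5*t)]
  [0, 2*t*exp(5*t) + exp(5*t), -4*t*exp(5*t)]
  [0, t*exp(5*t), -2*t*exp(5*t) + exp(5*t)]

Strategy: write A = P · J · P⁻¹ where J is a Jordan canonical form, so e^{tA} = P · e^{tJ} · P⁻¹, and e^{tJ} can be computed block-by-block.

A has Jordan form
J =
  [5, 1, 0]
  [0, 5, 0]
  [0, 0, 5]
(up to reordering of blocks).

Per-block formulas:
  For a 1×1 block at λ = 5: exp(t · [5]) = [e^(5t)].
  For a 2×2 Jordan block J_2(5): exp(t · J_2(5)) = e^(5t)·(I + t·N), where N is the 2×2 nilpotent shift.

After assembling e^{tJ} and conjugating by P, we get:

e^{tA} =
  [exp(5*t), 2*t*exp(5*t), -4*t*exp(5*t)]
  [0, 2*t*exp(5*t) + exp(5*t), -4*t*exp(5*t)]
  [0, t*exp(5*t), -2*t*exp(5*t) + exp(5*t)]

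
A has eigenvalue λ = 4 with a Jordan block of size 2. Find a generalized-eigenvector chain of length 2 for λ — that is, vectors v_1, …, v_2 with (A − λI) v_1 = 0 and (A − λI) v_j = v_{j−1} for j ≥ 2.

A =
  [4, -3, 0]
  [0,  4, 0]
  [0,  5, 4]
A Jordan chain for λ = 4 of length 2:
v_1 = (-3, 0, 5)ᵀ
v_2 = (0, 1, 0)ᵀ

Let N = A − (4)·I. We want v_2 with N^2 v_2 = 0 but N^1 v_2 ≠ 0; then v_{j-1} := N · v_j for j = 2, …, 2.

Pick v_2 = (0, 1, 0)ᵀ.
Then v_1 = N · v_2 = (-3, 0, 5)ᵀ.

Sanity check: (A − (4)·I) v_1 = (0, 0, 0)ᵀ = 0. ✓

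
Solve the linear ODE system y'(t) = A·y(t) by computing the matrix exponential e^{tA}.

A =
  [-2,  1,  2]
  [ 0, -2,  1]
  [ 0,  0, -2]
e^{tA} =
  [exp(-2*t), t*exp(-2*t), t^2*exp(-2*t)/2 + 2*t*exp(-2*t)]
  [0, exp(-2*t), t*exp(-2*t)]
  [0, 0, exp(-2*t)]

Strategy: write A = P · J · P⁻¹ where J is a Jordan canonical form, so e^{tA} = P · e^{tJ} · P⁻¹, and e^{tJ} can be computed block-by-block.

A has Jordan form
J =
  [-2,  1,  0]
  [ 0, -2,  1]
  [ 0,  0, -2]
(up to reordering of blocks).

Per-block formulas:
  For a 3×3 Jordan block J_3(-2): exp(t · J_3(-2)) = e^(-2t)·(I + t·N + (t^2/2)·N^2), where N is the 3×3 nilpotent shift.

After assembling e^{tJ} and conjugating by P, we get:

e^{tA} =
  [exp(-2*t), t*exp(-2*t), t^2*exp(-2*t)/2 + 2*t*exp(-2*t)]
  [0, exp(-2*t), t*exp(-2*t)]
  [0, 0, exp(-2*t)]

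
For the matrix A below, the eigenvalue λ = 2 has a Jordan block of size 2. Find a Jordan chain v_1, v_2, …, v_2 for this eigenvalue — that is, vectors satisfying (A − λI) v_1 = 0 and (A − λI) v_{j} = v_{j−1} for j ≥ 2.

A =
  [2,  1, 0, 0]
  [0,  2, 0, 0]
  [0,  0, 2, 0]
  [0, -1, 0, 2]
A Jordan chain for λ = 2 of length 2:
v_1 = (1, 0, 0, -1)ᵀ
v_2 = (0, 1, 0, 0)ᵀ

Let N = A − (2)·I. We want v_2 with N^2 v_2 = 0 but N^1 v_2 ≠ 0; then v_{j-1} := N · v_j for j = 2, …, 2.

Pick v_2 = (0, 1, 0, 0)ᵀ.
Then v_1 = N · v_2 = (1, 0, 0, -1)ᵀ.

Sanity check: (A − (2)·I) v_1 = (0, 0, 0, 0)ᵀ = 0. ✓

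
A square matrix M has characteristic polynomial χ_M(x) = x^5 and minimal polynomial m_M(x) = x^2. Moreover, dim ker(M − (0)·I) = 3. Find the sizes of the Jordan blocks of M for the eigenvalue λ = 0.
Block sizes for λ = 0: [2, 2, 1]

Step 1 — from the characteristic polynomial, algebraic multiplicity of λ = 0 is 5. From dim ker(M − (0)·I) = 3, there are exactly 3 Jordan blocks for λ = 0.
Step 2 — from the minimal polynomial, the factor (x − 0)^2 tells us the largest block for λ = 0 has size 2.
Step 3 — with total size 5, 3 blocks, and largest block 2, the block sizes (in nonincreasing order) are [2, 2, 1].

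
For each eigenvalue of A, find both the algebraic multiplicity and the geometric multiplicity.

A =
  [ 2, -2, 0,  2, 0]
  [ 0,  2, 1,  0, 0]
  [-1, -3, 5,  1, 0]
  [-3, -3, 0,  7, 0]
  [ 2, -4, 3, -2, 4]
λ = 4: alg = 5, geom = 3

Step 1 — factor the characteristic polynomial to read off the algebraic multiplicities:
  χ_A(x) = (x - 4)^5

Step 2 — compute geometric multiplicities via the rank-nullity identity g(λ) = n − rank(A − λI):
  rank(A − (4)·I) = 2, so dim ker(A − (4)·I) = n − 2 = 3

Summary:
  λ = 4: algebraic multiplicity = 5, geometric multiplicity = 3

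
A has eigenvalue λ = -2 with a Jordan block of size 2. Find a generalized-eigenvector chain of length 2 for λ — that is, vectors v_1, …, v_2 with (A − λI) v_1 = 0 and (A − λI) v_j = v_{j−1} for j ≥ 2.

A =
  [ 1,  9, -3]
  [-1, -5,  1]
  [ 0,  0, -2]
A Jordan chain for λ = -2 of length 2:
v_1 = (3, -1, 0)ᵀ
v_2 = (1, 0, 0)ᵀ

Let N = A − (-2)·I. We want v_2 with N^2 v_2 = 0 but N^1 v_2 ≠ 0; then v_{j-1} := N · v_j for j = 2, …, 2.

Pick v_2 = (1, 0, 0)ᵀ.
Then v_1 = N · v_2 = (3, -1, 0)ᵀ.

Sanity check: (A − (-2)·I) v_1 = (0, 0, 0)ᵀ = 0. ✓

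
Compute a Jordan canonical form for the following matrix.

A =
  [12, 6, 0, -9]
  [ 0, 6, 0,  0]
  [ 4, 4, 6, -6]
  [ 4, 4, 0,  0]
J_2(6) ⊕ J_1(6) ⊕ J_1(6)

The characteristic polynomial is
  det(x·I − A) = x^4 - 24*x^3 + 216*x^2 - 864*x + 1296 = (x - 6)^4

Eigenvalues and multiplicities (the geometric multiplicity of λ is n − rank(A − λI), which equals the number of Jordan blocks for λ):
  λ = 6: algebraic multiplicity = 4, geometric multiplicity = 3

Determining the block sizes for each eigenvalue:
  λ = 6: 3 blocks summing to 4 forces exactly one block of size 2 and the rest size 1 → block sizes [2, 1, 1]

Assembling the blocks gives a Jordan form
J =
  [6, 1, 0, 0]
  [0, 6, 0, 0]
  [0, 0, 6, 0]
  [0, 0, 0, 6]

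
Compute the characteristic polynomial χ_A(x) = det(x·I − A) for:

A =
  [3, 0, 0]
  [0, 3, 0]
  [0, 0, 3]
x^3 - 9*x^2 + 27*x - 27

Expanding det(x·I − A) (e.g. by cofactor expansion or by noting that A is similar to its Jordan form J, which has the same characteristic polynomial as A) gives
  χ_A(x) = x^3 - 9*x^2 + 27*x - 27
which factors as (x - 3)^3. The eigenvalues (with algebraic multiplicities) are λ = 3 with multiplicity 3.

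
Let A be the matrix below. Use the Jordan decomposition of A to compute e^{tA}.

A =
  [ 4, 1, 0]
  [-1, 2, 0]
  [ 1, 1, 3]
e^{tA} =
  [t*exp(3*t) + exp(3*t), t*exp(3*t), 0]
  [-t*exp(3*t), -t*exp(3*t) + exp(3*t), 0]
  [t*exp(3*t), t*exp(3*t), exp(3*t)]

Strategy: write A = P · J · P⁻¹ where J is a Jordan canonical form, so e^{tA} = P · e^{tJ} · P⁻¹, and e^{tJ} can be computed block-by-block.

A has Jordan form
J =
  [3, 1, 0]
  [0, 3, 0]
  [0, 0, 3]
(up to reordering of blocks).

Per-block formulas:
  For a 1×1 block at λ = 3: exp(t · [3]) = [e^(3t)].
  For a 2×2 Jordan block J_2(3): exp(t · J_2(3)) = e^(3t)·(I + t·N), where N is the 2×2 nilpotent shift.

After assembling e^{tJ} and conjugating by P, we get:

e^{tA} =
  [t*exp(3*t) + exp(3*t), t*exp(3*t), 0]
  [-t*exp(3*t), -t*exp(3*t) + exp(3*t), 0]
  [t*exp(3*t), t*exp(3*t), exp(3*t)]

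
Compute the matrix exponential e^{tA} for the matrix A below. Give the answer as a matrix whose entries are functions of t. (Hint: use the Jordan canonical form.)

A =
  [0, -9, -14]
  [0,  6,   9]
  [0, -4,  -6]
e^{tA} =
  [1, t^2 - 9*t, 3*t^2/2 - 14*t]
  [0, 6*t + 1, 9*t]
  [0, -4*t, 1 - 6*t]

Strategy: write A = P · J · P⁻¹ where J is a Jordan canonical form, so e^{tA} = P · e^{tJ} · P⁻¹, and e^{tJ} can be computed block-by-block.

A has Jordan form
J =
  [0, 1, 0]
  [0, 0, 1]
  [0, 0, 0]
(up to reordering of blocks).

Per-block formulas:
  For a 3×3 Jordan block J_3(0): exp(t · J_3(0)) = e^(0t)·(I + t·N + (t^2/2)·N^2), where N is the 3×3 nilpotent shift.

After assembling e^{tJ} and conjugating by P, we get:

e^{tA} =
  [1, t^2 - 9*t, 3*t^2/2 - 14*t]
  [0, 6*t + 1, 9*t]
  [0, -4*t, 1 - 6*t]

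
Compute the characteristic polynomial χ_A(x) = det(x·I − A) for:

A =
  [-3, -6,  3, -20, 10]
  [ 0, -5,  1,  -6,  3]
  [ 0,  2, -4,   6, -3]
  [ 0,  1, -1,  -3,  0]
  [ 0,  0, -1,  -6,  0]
x^5 + 15*x^4 + 90*x^3 + 270*x^2 + 405*x + 243

Expanding det(x·I − A) (e.g. by cofactor expansion or by noting that A is similar to its Jordan form J, which has the same characteristic polynomial as A) gives
  χ_A(x) = x^5 + 15*x^4 + 90*x^3 + 270*x^2 + 405*x + 243
which factors as (x + 3)^5. The eigenvalues (with algebraic multiplicities) are λ = -3 with multiplicity 5.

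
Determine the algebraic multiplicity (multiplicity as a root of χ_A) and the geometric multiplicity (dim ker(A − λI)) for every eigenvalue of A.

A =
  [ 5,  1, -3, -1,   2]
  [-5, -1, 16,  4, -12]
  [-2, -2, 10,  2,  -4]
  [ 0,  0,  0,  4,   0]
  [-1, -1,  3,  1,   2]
λ = 4: alg = 5, geom = 3

Step 1 — factor the characteristic polynomial to read off the algebraic multiplicities:
  χ_A(x) = (x - 4)^5

Step 2 — compute geometric multiplicities via the rank-nullity identity g(λ) = n − rank(A − λI):
  rank(A − (4)·I) = 2, so dim ker(A − (4)·I) = n − 2 = 3

Summary:
  λ = 4: algebraic multiplicity = 5, geometric multiplicity = 3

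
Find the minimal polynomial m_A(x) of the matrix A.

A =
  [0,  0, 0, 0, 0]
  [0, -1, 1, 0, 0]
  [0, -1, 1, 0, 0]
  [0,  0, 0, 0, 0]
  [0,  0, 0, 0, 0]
x^2

The characteristic polynomial is χ_A(x) = x^5, so the eigenvalues are known. The minimal polynomial is
  m_A(x) = Π_λ (x − λ)^{k_λ}
where k_λ is the size of the *largest* Jordan block for λ (equivalently, the smallest k with (A − λI)^k v = 0 for every generalised eigenvector v of λ).

  λ = 0: largest Jordan block has size 2, contributing (x − 0)^2

So m_A(x) = x^2 = x^2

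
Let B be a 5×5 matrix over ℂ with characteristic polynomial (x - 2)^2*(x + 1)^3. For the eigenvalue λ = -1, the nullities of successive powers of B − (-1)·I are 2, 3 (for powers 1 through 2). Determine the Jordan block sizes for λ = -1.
Block sizes for λ = -1: [2, 1]

From the dimensions of kernels of powers, the number of Jordan blocks of size at least j is d_j − d_{j−1} where d_j = dim ker(N^j) (with d_0 = 0). Computing the differences gives [2, 1].
The number of blocks of size exactly k is (#blocks of size ≥ k) − (#blocks of size ≥ k + 1), so the partition is: 1 block(s) of size 1, 1 block(s) of size 2.
In nonincreasing order the block sizes are [2, 1].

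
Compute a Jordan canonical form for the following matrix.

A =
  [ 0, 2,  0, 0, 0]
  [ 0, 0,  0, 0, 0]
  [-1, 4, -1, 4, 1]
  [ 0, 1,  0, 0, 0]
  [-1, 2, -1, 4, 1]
J_2(0) ⊕ J_2(0) ⊕ J_1(0)

The characteristic polynomial is
  det(x·I − A) = x^5

Eigenvalues and multiplicities (the geometric multiplicity of λ is n − rank(A − λI), which equals the number of Jordan blocks for λ):
  λ = 0: algebraic multiplicity = 5, geometric multiplicity = 3

Determining the block sizes for each eigenvalue:
  λ = 0: with am = 5 and gm = 3, the partition is not yet determined (e.g. several partitions of 5 into 3 parts exist). Let N = A − (0)·I. Computing rank(N^1) = 2, rank(N^2) = 0; the number of blocks of size ≥ j is rank(N^{j−1}) − rank(N^j), giving [3, 2]. So we have 2 block(s) of size 2, 1 block(s) of size 1 → block sizes [2, 2, 1]

Assembling the blocks gives a Jordan form
J =
  [0, 1, 0, 0, 0]
  [0, 0, 0, 0, 0]
  [0, 0, 0, 1, 0]
  [0, 0, 0, 0, 0]
  [0, 0, 0, 0, 0]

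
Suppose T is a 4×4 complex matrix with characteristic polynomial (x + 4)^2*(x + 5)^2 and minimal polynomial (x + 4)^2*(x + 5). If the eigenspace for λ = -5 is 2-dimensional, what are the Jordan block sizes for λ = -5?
Block sizes for λ = -5: [1, 1]

Step 1 — from the characteristic polynomial, algebraic multiplicity of λ = -5 is 2. From dim ker(T − (-5)·I) = 2, there are exactly 2 Jordan blocks for λ = -5.
Step 2 — from the minimal polynomial, the factor (x + 5) tells us the largest block for λ = -5 has size 1.
Step 3 — with total size 2, 2 blocks, and largest block 1, the block sizes (in nonincreasing order) are [1, 1].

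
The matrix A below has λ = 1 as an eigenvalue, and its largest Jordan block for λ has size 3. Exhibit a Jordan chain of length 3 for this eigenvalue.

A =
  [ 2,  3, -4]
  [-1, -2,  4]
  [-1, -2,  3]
A Jordan chain for λ = 1 of length 3:
v_1 = (2, -2, -1)ᵀ
v_2 = (1, -1, -1)ᵀ
v_3 = (1, 0, 0)ᵀ

Let N = A − (1)·I. We want v_3 with N^3 v_3 = 0 but N^2 v_3 ≠ 0; then v_{j-1} := N · v_j for j = 3, …, 2.

Pick v_3 = (1, 0, 0)ᵀ.
Then v_2 = N · v_3 = (1, -1, -1)ᵀ.
Then v_1 = N · v_2 = (2, -2, -1)ᵀ.

Sanity check: (A − (1)·I) v_1 = (0, 0, 0)ᵀ = 0. ✓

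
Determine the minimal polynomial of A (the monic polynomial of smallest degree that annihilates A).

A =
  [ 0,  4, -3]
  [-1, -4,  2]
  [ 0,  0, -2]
x^3 + 6*x^2 + 12*x + 8

The characteristic polynomial is χ_A(x) = (x + 2)^3, so the eigenvalues are known. The minimal polynomial is
  m_A(x) = Π_λ (x − λ)^{k_λ}
where k_λ is the size of the *largest* Jordan block for λ (equivalently, the smallest k with (A − λI)^k v = 0 for every generalised eigenvector v of λ).

  λ = -2: largest Jordan block has size 3, contributing (x + 2)^3

So m_A(x) = (x + 2)^3 = x^3 + 6*x^2 + 12*x + 8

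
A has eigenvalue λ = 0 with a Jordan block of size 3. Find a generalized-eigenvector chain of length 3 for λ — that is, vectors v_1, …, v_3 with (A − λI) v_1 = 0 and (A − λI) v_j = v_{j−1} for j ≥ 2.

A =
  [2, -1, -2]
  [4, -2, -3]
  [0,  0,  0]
A Jordan chain for λ = 0 of length 3:
v_1 = (-1, -2, 0)ᵀ
v_2 = (-2, -3, 0)ᵀ
v_3 = (0, 0, 1)ᵀ

Let N = A − (0)·I. We want v_3 with N^3 v_3 = 0 but N^2 v_3 ≠ 0; then v_{j-1} := N · v_j for j = 3, …, 2.

Pick v_3 = (0, 0, 1)ᵀ.
Then v_2 = N · v_3 = (-2, -3, 0)ᵀ.
Then v_1 = N · v_2 = (-1, -2, 0)ᵀ.

Sanity check: (A − (0)·I) v_1 = (0, 0, 0)ᵀ = 0. ✓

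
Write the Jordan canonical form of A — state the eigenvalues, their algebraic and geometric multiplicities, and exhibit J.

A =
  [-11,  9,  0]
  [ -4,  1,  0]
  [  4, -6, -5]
J_2(-5) ⊕ J_1(-5)

The characteristic polynomial is
  det(x·I − A) = x^3 + 15*x^2 + 75*x + 125 = (x + 5)^3

Eigenvalues and multiplicities (the geometric multiplicity of λ is n − rank(A − λI), which equals the number of Jordan blocks for λ):
  λ = -5: algebraic multiplicity = 3, geometric multiplicity = 2

Determining the block sizes for each eigenvalue:
  λ = -5: 2 blocks summing to 3 forces exactly one block of size 2 and the rest size 1 → block sizes [2, 1]

Assembling the blocks gives a Jordan form
J =
  [-5,  1,  0]
  [ 0, -5,  0]
  [ 0,  0, -5]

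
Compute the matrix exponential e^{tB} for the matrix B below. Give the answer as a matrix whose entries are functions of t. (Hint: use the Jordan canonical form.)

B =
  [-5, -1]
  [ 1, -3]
e^{tB} =
  [-t*exp(-4*t) + exp(-4*t), -t*exp(-4*t)]
  [t*exp(-4*t), t*exp(-4*t) + exp(-4*t)]

Strategy: write B = P · J · P⁻¹ where J is a Jordan canonical form, so e^{tB} = P · e^{tJ} · P⁻¹, and e^{tJ} can be computed block-by-block.

B has Jordan form
J =
  [-4,  1]
  [ 0, -4]
(up to reordering of blocks).

Per-block formulas:
  For a 2×2 Jordan block J_2(-4): exp(t · J_2(-4)) = e^(-4t)·(I + t·N), where N is the 2×2 nilpotent shift.

After assembling e^{tJ} and conjugating by P, we get:

e^{tB} =
  [-t*exp(-4*t) + exp(-4*t), -t*exp(-4*t)]
  [t*exp(-4*t), t*exp(-4*t) + exp(-4*t)]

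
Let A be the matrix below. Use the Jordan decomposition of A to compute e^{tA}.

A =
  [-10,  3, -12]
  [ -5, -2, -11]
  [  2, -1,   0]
e^{tA} =
  [-3*t^2*exp(-4*t)/2 - 6*t*exp(-4*t) + exp(-4*t), 3*t*exp(-4*t), -9*t^2*exp(-4*t)/2 - 12*t*exp(-4*t)]
  [-t^2*exp(-4*t) - 5*t*exp(-4*t), 2*t*exp(-4*t) + exp(-4*t), -3*t^2*exp(-4*t) - 11*t*exp(-4*t)]
  [t^2*exp(-4*t)/2 + 2*t*exp(-4*t), -t*exp(-4*t), 3*t^2*exp(-4*t)/2 + 4*t*exp(-4*t) + exp(-4*t)]

Strategy: write A = P · J · P⁻¹ where J is a Jordan canonical form, so e^{tA} = P · e^{tJ} · P⁻¹, and e^{tJ} can be computed block-by-block.

A has Jordan form
J =
  [-4,  1,  0]
  [ 0, -4,  1]
  [ 0,  0, -4]
(up to reordering of blocks).

Per-block formulas:
  For a 3×3 Jordan block J_3(-4): exp(t · J_3(-4)) = e^(-4t)·(I + t·N + (t^2/2)·N^2), where N is the 3×3 nilpotent shift.

After assembling e^{tJ} and conjugating by P, we get:

e^{tA} =
  [-3*t^2*exp(-4*t)/2 - 6*t*exp(-4*t) + exp(-4*t), 3*t*exp(-4*t), -9*t^2*exp(-4*t)/2 - 12*t*exp(-4*t)]
  [-t^2*exp(-4*t) - 5*t*exp(-4*t), 2*t*exp(-4*t) + exp(-4*t), -3*t^2*exp(-4*t) - 11*t*exp(-4*t)]
  [t^2*exp(-4*t)/2 + 2*t*exp(-4*t), -t*exp(-4*t), 3*t^2*exp(-4*t)/2 + 4*t*exp(-4*t) + exp(-4*t)]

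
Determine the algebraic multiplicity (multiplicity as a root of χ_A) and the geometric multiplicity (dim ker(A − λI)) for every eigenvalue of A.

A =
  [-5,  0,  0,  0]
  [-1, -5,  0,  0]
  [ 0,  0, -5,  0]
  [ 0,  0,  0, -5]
λ = -5: alg = 4, geom = 3

Step 1 — factor the characteristic polynomial to read off the algebraic multiplicities:
  χ_A(x) = (x + 5)^4

Step 2 — compute geometric multiplicities via the rank-nullity identity g(λ) = n − rank(A − λI):
  rank(A − (-5)·I) = 1, so dim ker(A − (-5)·I) = n − 1 = 3

Summary:
  λ = -5: algebraic multiplicity = 4, geometric multiplicity = 3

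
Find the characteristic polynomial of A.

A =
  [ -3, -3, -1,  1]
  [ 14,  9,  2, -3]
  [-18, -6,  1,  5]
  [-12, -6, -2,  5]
x^4 - 12*x^3 + 54*x^2 - 108*x + 81

Expanding det(x·I − A) (e.g. by cofactor expansion or by noting that A is similar to its Jordan form J, which has the same characteristic polynomial as A) gives
  χ_A(x) = x^4 - 12*x^3 + 54*x^2 - 108*x + 81
which factors as (x - 3)^4. The eigenvalues (with algebraic multiplicities) are λ = 3 with multiplicity 4.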